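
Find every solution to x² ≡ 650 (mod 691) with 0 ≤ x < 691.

Since 691 ≡ 3 (mod 4), a square root of 650 is 650^((691+1)/4) = 650^173 mod 691.
Repeated squaring: 650^2≡299, 650^4≡262, 650^8≡235, 650^16≡636, 650^32≡261, 650^64≡403, 650^128≡24 (mod 691).
650^173 = 650^(128+32+8+4+1) ≡ 295 (mod 691).
Check: 295² = 87025 ≡ 650 (mod 691). The two roots are 295 and 396.

295, 396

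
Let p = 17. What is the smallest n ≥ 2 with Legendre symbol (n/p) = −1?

3

(2/17) = +1, so 2 is a residue.
(3/17) = −1, so 3 is the smallest positive non-residue mod 17.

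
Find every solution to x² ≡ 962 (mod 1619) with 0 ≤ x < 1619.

Since 1619 ≡ 3 (mod 4), a square root of 962 is 962^((1619+1)/4) = 962^405 mod 1619.
Repeated squaring: 962^2≡995, 962^4≡816, 962^8≡447, 962^16≡672, 962^32≡1502, 962^64≡737, 962^128≡804, 962^256≡435 (mod 1619).
962^405 = 962^(256+128+16+4+1) ≡ 1311 (mod 1619).
Check: 1311² = 1718721 ≡ 962 (mod 1619). The two roots are 308 and 1311.

308, 1311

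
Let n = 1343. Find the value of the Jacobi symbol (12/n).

1

Pull out 2^2: since 1343 ≡ 7 (mod 8), (2/1343) = +1, so (2/1343)^2 = +1.
Reciprocity: 3 ≡ 3 and 1343 ≡ 3 (mod 4), so (3/1343) = −(1343/3).
Reduce top mod 3: now compute (2/3).
Pull out 2: since 3 ≡ 3 (mod 8), (2/3) = -1.
Reached (1/3) = 1. Collecting the sign flips along the way, the symbol is +1.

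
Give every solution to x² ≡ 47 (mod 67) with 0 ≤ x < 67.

28, 39

Since 67 ≡ 3 (mod 4), a square root of 47 is 47^((67+1)/4) = 47^17 mod 67.
Repeated squaring: 47^2≡65, 47^4≡4, 47^8≡16, 47^16≡55 (mod 67).
47^17 = 47^(16+1) ≡ 39 (mod 67).
Check: 39² = 1521 ≡ 47 (mod 67). The two roots are 28 and 39.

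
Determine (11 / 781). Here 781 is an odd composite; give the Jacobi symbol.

Reciprocity: 11 ≡ 3 and 781 ≡ 1 (mod 4), so (11/781) = +(781/11).
Reduce top mod 11: now compute (0/11).
Top reduces to 0: gcd > 1, so the symbol is 0.

0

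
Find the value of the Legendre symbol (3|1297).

Reciprocity: 3 ≡ 3 and 1297 ≡ 1 (mod 4), so (3/1297) = +(1297/3).
Reduce top mod 3: now compute (1/3).
Reached (1/3) = 1. Collecting the sign flips along the way, the symbol is +1.

1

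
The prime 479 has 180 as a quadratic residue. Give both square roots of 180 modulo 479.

132, 347

Since 479 ≡ 3 (mod 4), a square root of 180 is 180^((479+1)/4) = 180^120 mod 479.
Repeated squaring: 180^2≡307, 180^4≡365, 180^8≡63, 180^16≡137, 180^32≡88, 180^64≡80 (mod 479).
180^120 = 180^(64+32+16+8) ≡ 132 (mod 479).
Check: 132² = 17424 ≡ 180 (mod 479). The two roots are 132 and 347.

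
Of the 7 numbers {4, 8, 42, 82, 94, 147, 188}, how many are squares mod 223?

(4/223) = +1 → QR.
(8/223) = +1 → QR.
(42/223) = -1 → non-residue.
(82/223) = +1 → QR.
(94/223) = +1 → QR.
(147/223) = -1 → non-residue.
(188/223) = +1 → QR.
Total quadratic residues among the 7: 5.

5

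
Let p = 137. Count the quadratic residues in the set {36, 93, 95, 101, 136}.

(36/137) = +1 → QR.
(93/137) = +1 → QR.
(95/137) = -1 → non-residue.
(101/137) = +1 → QR.
(136/137) = +1 → QR.
Total quadratic residues among the 5: 4.

4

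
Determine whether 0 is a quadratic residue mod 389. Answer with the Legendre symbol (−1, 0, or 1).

0

Top reduces to 0: gcd > 1, so the symbol is 0.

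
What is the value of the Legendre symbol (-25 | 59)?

-1

First reduce: -25 ≡ 34 (mod 59).
Pull out 2: since 59 ≡ 3 (mod 8), (2/59) = -1.
Reciprocity: 17 ≡ 1 and 59 ≡ 3 (mod 4), so (17/59) = +(59/17).
Reduce top mod 17: now compute (8/17).
Pull out 2^3: since 17 ≡ 1 (mod 8), (2/17) = +1, so (2/17)^3 = +1.
Reached (1/17) = 1. Collecting the sign flips along the way, the symbol is -1.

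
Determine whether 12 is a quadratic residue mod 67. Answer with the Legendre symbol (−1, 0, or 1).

-1

Pull out 2^2: since 67 ≡ 3 (mod 8), (2/67) = -1, so (2/67)^2 = +1.
Reciprocity: 3 ≡ 3 and 67 ≡ 3 (mod 4), so (3/67) = −(67/3).
Reduce top mod 3: now compute (1/3).
Reached (1/3) = 1. Collecting the sign flips along the way, the symbol is -1.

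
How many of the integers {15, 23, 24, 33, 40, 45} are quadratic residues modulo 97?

2

(15/97) = -1 → non-residue.
(23/97) = -1 → non-residue.
(24/97) = +1 → QR.
(33/97) = +1 → QR.
(40/97) = -1 → non-residue.
(45/97) = -1 → non-residue.
Total quadratic residues among the 6: 2.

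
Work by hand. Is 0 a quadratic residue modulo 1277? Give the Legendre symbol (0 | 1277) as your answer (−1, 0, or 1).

0

Top reduces to 0: gcd > 1, so the symbol is 0.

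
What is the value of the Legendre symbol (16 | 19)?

1

Euler's criterion: (16/19) ≡ 16^9 (mod 19).
16^2 ≡ 9 (mod 19)
16^4 ≡ 5 (mod 19)
16^8 ≡ 6 (mod 19)
16^9 = 16^(8+1) ≡ 1 (mod 19).
Result is 1, so (16/19) = 1.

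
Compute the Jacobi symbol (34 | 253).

Pull out 2: since 253 ≡ 5 (mod 8), (2/253) = -1.
Reciprocity: 17 ≡ 1 and 253 ≡ 1 (mod 4), so (17/253) = +(253/17).
Reduce top mod 17: now compute (15/17).
Reciprocity: 15 ≡ 3 and 17 ≡ 1 (mod 4), so (15/17) = +(17/15).
Reduce top mod 15: now compute (2/15).
Pull out 2: since 15 ≡ 7 (mod 8), (2/15) = +1.
Reached (1/15) = 1. Collecting the sign flips along the way, the symbol is -1.

-1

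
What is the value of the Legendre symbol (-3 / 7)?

Euler's criterion: (-3/7) ≡ 4^3 (mod 7).
4^2 ≡ 2 (mod 7)
4^3 = 4^(2+1) ≡ 1 (mod 7).
Result is 1, so (-3/7) = 1.

1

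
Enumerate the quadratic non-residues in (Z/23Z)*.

5, 7, 10, 11, 14, 15, 17, 19, 20, 21, 22

Square k = 1,…,11 (k and 23−k give the same square):
1²=1, 2²=4, 3²=9, 4²=16, 5²≡2, 6²≡13, 7²≡3, 8²≡18, 9²≡12, 10²≡8, 11²≡6 (mod 23).
The residues are {1, 2, 3, 4, 6, 8, 9, 12, 13, 16, 18}; the non-residues are the remaining 11 nonzero classes.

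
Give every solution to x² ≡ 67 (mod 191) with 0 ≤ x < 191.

Since 191 ≡ 3 (mod 4), a square root of 67 is 67^((191+1)/4) = 67^48 mod 191.
Repeated squaring: 67^2≡96, 67^4≡48, 67^8≡12, 67^16≡144, 67^32≡108 (mod 191).
67^48 = 67^(32+16) ≡ 81 (mod 191).
Check: 81² = 6561 ≡ 67 (mod 191). The two roots are 81 and 110.

81, 110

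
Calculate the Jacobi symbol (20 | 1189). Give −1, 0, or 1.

Pull out 2^2: since 1189 ≡ 5 (mod 8), (2/1189) = -1, so (2/1189)^2 = +1.
Reciprocity: 5 ≡ 1 and 1189 ≡ 1 (mod 4), so (5/1189) = +(1189/5).
Reduce top mod 5: now compute (4/5).
Pull out 2^2: since 5 ≡ 5 (mod 8), (2/5) = -1, so (2/5)^2 = +1.
Reached (1/5) = 1. Collecting the sign flips along the way, the symbol is +1.

1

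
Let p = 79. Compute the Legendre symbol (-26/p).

-1

First reduce: -26 ≡ 53 (mod 79).
Reciprocity: 53 ≡ 1 and 79 ≡ 3 (mod 4), so (53/79) = +(79/53).
Reduce top mod 53: now compute (26/53).
Pull out 2: since 53 ≡ 5 (mod 8), (2/53) = -1.
Reciprocity: 13 ≡ 1 and 53 ≡ 1 (mod 4), so (13/53) = +(53/13).
Reduce top mod 13: now compute (1/13).
Reached (1/13) = 1. Collecting the sign flips along the way, the symbol is -1.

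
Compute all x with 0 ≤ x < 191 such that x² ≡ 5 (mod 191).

14, 177

Since 191 ≡ 3 (mod 4), a square root of 5 is 5^((191+1)/4) = 5^48 mod 191.
Repeated squaring: 5^2≡25, 5^4≡52, 5^8≡30, 5^16≡136, 5^32≡160 (mod 191).
5^48 = 5^(32+16) ≡ 177 (mod 191).
Check: 177² = 31329 ≡ 5 (mod 191). The two roots are 14 and 177.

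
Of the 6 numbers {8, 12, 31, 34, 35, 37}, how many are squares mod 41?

3

(8/41) = +1 → QR.
(12/41) = -1 → non-residue.
(31/41) = +1 → QR.
(34/41) = -1 → non-residue.
(35/41) = -1 → non-residue.
(37/41) = +1 → QR.
Total quadratic residues among the 6: 3.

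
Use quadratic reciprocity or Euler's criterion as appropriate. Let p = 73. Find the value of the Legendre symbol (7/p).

-1

Euler's criterion: (7/73) ≡ 7^36 (mod 73).
7^2 ≡ 49 (mod 73)
7^4 ≡ 65 (mod 73)
7^8 ≡ 64 (mod 73)
7^16 ≡ 8 (mod 73)
7^32 ≡ 64 (mod 73)
7^36 = 7^(32+4) ≡ 72 (mod 73).
Result is 72 ≡ −1, so (7/73) = −1.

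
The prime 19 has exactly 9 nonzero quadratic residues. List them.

1,4,5,6,7,9,11,16,17

Square k = 1,…,9 (k and 19−k give the same square):
1²=1, 2²=4, 3²=9, 4²=16, 5²≡6, 6²≡17, 7²≡11, 8²≡7, 9²≡5 (mod 19).
So the quadratic residues mod 19 are {1, 4, 5, 6, 7, 9, 11, 16, 17}.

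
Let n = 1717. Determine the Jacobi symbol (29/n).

Reciprocity: 29 ≡ 1 and 1717 ≡ 1 (mod 4), so (29/1717) = +(1717/29).
Reduce top mod 29: now compute (6/29).
Pull out 2: since 29 ≡ 5 (mod 8), (2/29) = -1.
Reciprocity: 3 ≡ 3 and 29 ≡ 1 (mod 4), so (3/29) = +(29/3).
Reduce top mod 3: now compute (2/3).
Pull out 2: since 3 ≡ 3 (mod 8), (2/3) = -1.
Reached (1/3) = 1. Collecting the sign flips along the way, the symbol is +1.

1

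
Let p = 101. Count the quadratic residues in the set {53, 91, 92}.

1

(53/101) = -1 → non-residue.
(91/101) = -1 → non-residue.
(92/101) = +1 → QR.
Total quadratic residues among the 3: 1.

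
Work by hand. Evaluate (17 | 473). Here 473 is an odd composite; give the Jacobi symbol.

-1

Reciprocity: 17 ≡ 1 and 473 ≡ 1 (mod 4), so (17/473) = +(473/17).
Reduce top mod 17: now compute (14/17).
Pull out 2: since 17 ≡ 1 (mod 8), (2/17) = +1.
Reciprocity: 7 ≡ 3 and 17 ≡ 1 (mod 4), so (7/17) = +(17/7).
Reduce top mod 7: now compute (3/7).
Reciprocity: 3 ≡ 3 and 7 ≡ 3 (mod 4), so (3/7) = −(7/3).
Reduce top mod 3: now compute (1/3).
Reached (1/3) = 1. Collecting the sign flips along the way, the symbol is -1.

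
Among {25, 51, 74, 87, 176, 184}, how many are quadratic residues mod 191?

3

(25/191) = +1 → QR.
(51/191) = +1 → QR.
(74/191) = -1 → non-residue.
(87/191) = -1 → non-residue.
(176/191) = -1 → non-residue.
(184/191) = +1 → QR.
Total quadratic residues among the 6: 3.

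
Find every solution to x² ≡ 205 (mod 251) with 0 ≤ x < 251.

74, 177

Since 251 ≡ 3 (mod 4), a square root of 205 is 205^((251+1)/4) = 205^63 mod 251.
Repeated squaring: 205^2≡108, 205^4≡118, 205^8≡119, 205^16≡105, 205^32≡232 (mod 251).
205^63 = 205^(32+16+8+4+2+1) ≡ 74 (mod 251).
Check: 74² = 5476 ≡ 205 (mod 251). The two roots are 74 and 177.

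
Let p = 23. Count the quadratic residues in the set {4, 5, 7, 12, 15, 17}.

(4/23) = +1 → QR.
(5/23) = -1 → non-residue.
(7/23) = -1 → non-residue.
(12/23) = +1 → QR.
(15/23) = -1 → non-residue.
(17/23) = -1 → non-residue.
Total quadratic residues among the 6: 2.

2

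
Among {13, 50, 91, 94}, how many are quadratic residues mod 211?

(13/211) = +1 → QR.
(50/211) = -1 → non-residue.
(91/211) = -1 → non-residue.
(94/211) = -1 → non-residue.
Total quadratic residues among the 4: 1.

1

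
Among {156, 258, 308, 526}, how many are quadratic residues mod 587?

1

(156/587) = -1 → non-residue.
(258/587) = -1 → non-residue.
(308/587) = -1 → non-residue.
(526/587) = +1 → QR.
Total quadratic residues among the 4: 1.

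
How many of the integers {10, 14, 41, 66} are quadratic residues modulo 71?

(10/71) = +1 → QR.
(14/71) = -1 → non-residue.
(41/71) = -1 → non-residue.
(66/71) = -1 → non-residue.
Total quadratic residues among the 4: 1.

1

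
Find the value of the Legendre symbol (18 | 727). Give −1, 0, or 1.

Pull out 2: since 727 ≡ 7 (mod 8), (2/727) = +1.
Reciprocity: 9 ≡ 1 and 727 ≡ 3 (mod 4), so (9/727) = +(727/9).
Reduce top mod 9: now compute (7/9).
Reciprocity: 7 ≡ 3 and 9 ≡ 1 (mod 4), so (7/9) = +(9/7).
Reduce top mod 7: now compute (2/7).
Pull out 2: since 7 ≡ 7 (mod 8), (2/7) = +1.
Reached (1/7) = 1. Collecting the sign flips along the way, the symbol is +1.

1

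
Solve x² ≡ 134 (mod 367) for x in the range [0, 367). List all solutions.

177, 190

Since 367 ≡ 3 (mod 4), a square root of 134 is 134^((367+1)/4) = 134^92 mod 367.
Repeated squaring: 134^2≡340, 134^4≡362, 134^8≡25, 134^16≡258, 134^32≡137, 134^64≡52 (mod 367).
134^92 = 134^(64+16+8+4) ≡ 190 (mod 367).
Check: 190² = 36100 ≡ 134 (mod 367). The two roots are 177 and 190.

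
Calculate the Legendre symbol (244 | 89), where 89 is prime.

-1

Euler's criterion: (244/89) ≡ 66^44 (mod 89).
66^2 ≡ 84 (mod 89)
66^4 ≡ 25 (mod 89)
66^8 ≡ 2 (mod 89)
66^16 ≡ 4 (mod 89)
66^32 ≡ 16 (mod 89)
66^44 = 66^(32+8+4) ≡ 88 (mod 89).
Result is 88 ≡ −1, so (244/89) = −1.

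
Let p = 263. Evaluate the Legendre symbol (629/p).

1

First reduce: 629 ≡ 103 (mod 263).
Reciprocity: 103 ≡ 3 and 263 ≡ 3 (mod 4), so (103/263) = −(263/103).
Reduce top mod 103: now compute (57/103).
Reciprocity: 57 ≡ 1 and 103 ≡ 3 (mod 4), so (57/103) = +(103/57).
Reduce top mod 57: now compute (46/57).
Pull out 2: since 57 ≡ 1 (mod 8), (2/57) = +1.
Reciprocity: 23 ≡ 3 and 57 ≡ 1 (mod 4), so (23/57) = +(57/23).
Reduce top mod 23: now compute (11/23).
Reciprocity: 11 ≡ 3 and 23 ≡ 3 (mod 4), so (11/23) = −(23/11).
Reduce top mod 11: now compute (1/11).
Reached (1/11) = 1. Collecting the sign flips along the way, the symbol is +1.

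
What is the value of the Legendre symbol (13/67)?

-1

Euler's criterion: (13/67) ≡ 13^33 (mod 67).
13^2 ≡ 35 (mod 67)
13^4 ≡ 19 (mod 67)
13^8 ≡ 26 (mod 67)
13^16 ≡ 6 (mod 67)
13^32 ≡ 36 (mod 67)
13^33 = 13^(32+1) ≡ 66 (mod 67).
Result is 66 ≡ −1, so (13/67) = −1.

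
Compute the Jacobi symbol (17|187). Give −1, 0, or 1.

Reciprocity: 17 ≡ 1 and 187 ≡ 3 (mod 4), so (17/187) = +(187/17).
Reduce top mod 17: now compute (0/17).
Top reduces to 0: gcd > 1, so the symbol is 0.

0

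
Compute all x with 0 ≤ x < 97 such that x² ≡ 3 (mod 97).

10, 87

97 ≡ 1 (mod 4), so we find a root by search.
Trying successive values, 10² = 100 ≡ 3 (mod 97). The other root is 97 − 10 = 87.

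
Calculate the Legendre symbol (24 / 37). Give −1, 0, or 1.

-1

Pull out 2^3: since 37 ≡ 5 (mod 8), (2/37) = -1, so (2/37)^3 = -1.
Reciprocity: 3 ≡ 3 and 37 ≡ 1 (mod 4), so (3/37) = +(37/3).
Reduce top mod 3: now compute (1/3).
Reached (1/3) = 1. Collecting the sign flips along the way, the symbol is -1.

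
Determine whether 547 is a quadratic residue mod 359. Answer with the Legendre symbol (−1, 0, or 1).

1

First reduce: 547 ≡ 188 (mod 359).
Pull out 2^2: since 359 ≡ 7 (mod 8), (2/359) = +1, so (2/359)^2 = +1.
Reciprocity: 47 ≡ 3 and 359 ≡ 3 (mod 4), so (47/359) = −(359/47).
Reduce top mod 47: now compute (30/47).
Pull out 2: since 47 ≡ 7 (mod 8), (2/47) = +1.
Reciprocity: 15 ≡ 3 and 47 ≡ 3 (mod 4), so (15/47) = −(47/15).
Reduce top mod 15: now compute (2/15).
Pull out 2: since 15 ≡ 7 (mod 8), (2/15) = +1.
Reached (1/15) = 1. Collecting the sign flips along the way, the symbol is +1.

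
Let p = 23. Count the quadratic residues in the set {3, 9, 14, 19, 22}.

2

(3/23) = +1 → QR.
(9/23) = +1 → QR.
(14/23) = -1 → non-residue.
(19/23) = -1 → non-residue.
(22/23) = -1 → non-residue.
Total quadratic residues among the 5: 2.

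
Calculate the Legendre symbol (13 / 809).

Reciprocity: 13 ≡ 1 and 809 ≡ 1 (mod 4), so (13/809) = +(809/13).
Reduce top mod 13: now compute (3/13).
Reciprocity: 3 ≡ 3 and 13 ≡ 1 (mod 4), so (3/13) = +(13/3).
Reduce top mod 3: now compute (1/3).
Reached (1/3) = 1. Collecting the sign flips along the way, the symbol is +1.

1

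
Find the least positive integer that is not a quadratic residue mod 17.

(2/17) = +1, so 2 is a residue.
(3/17) = −1, so 3 is the smallest positive non-residue mod 17.

3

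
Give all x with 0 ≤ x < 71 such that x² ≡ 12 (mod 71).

15, 56

Since 71 ≡ 3 (mod 4), a square root of 12 is 12^((71+1)/4) = 12^18 mod 71.
Repeated squaring: 12^2≡2, 12^4≡4, 12^8≡16, 12^16≡43 (mod 71).
12^18 = 12^(16+2) ≡ 15 (mod 71).
Check: 15² = 225 ≡ 12 (mod 71). The two roots are 15 and 56.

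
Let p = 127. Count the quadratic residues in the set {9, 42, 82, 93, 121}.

4

(9/127) = +1 → QR.
(42/127) = +1 → QR.
(82/127) = +1 → QR.
(93/127) = -1 → non-residue.
(121/127) = +1 → QR.
Total quadratic residues among the 5: 4.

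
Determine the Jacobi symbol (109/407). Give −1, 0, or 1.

Reciprocity: 109 ≡ 1 and 407 ≡ 3 (mod 4), so (109/407) = +(407/109).
Reduce top mod 109: now compute (80/109).
Pull out 2^4: since 109 ≡ 5 (mod 8), (2/109) = -1, so (2/109)^4 = +1.
Reciprocity: 5 ≡ 1 and 109 ≡ 1 (mod 4), so (5/109) = +(109/5).
Reduce top mod 5: now compute (4/5).
Pull out 2^2: since 5 ≡ 5 (mod 8), (2/5) = -1, so (2/5)^2 = +1.
Reached (1/5) = 1. Collecting the sign flips along the way, the symbol is +1.

1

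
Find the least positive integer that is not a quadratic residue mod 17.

3

(2/17) = +1, so 2 is a residue.
(3/17) = −1, so 3 is the smallest positive non-residue mod 17.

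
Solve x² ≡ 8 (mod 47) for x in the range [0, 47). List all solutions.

Since 47 ≡ 3 (mod 4), a square root of 8 is 8^((47+1)/4) = 8^12 mod 47.
Repeated squaring: 8^2≡17, 8^4≡7, 8^8≡2 (mod 47).
8^12 = 8^(8+4) ≡ 14 (mod 47).
Check: 14² = 196 ≡ 8 (mod 47). The two roots are 14 and 33.

14, 33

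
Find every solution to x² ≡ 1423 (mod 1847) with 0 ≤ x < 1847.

555, 1292

Since 1847 ≡ 3 (mod 4), a square root of 1423 is 1423^((1847+1)/4) = 1423^462 mod 1847.
Repeated squaring: 1423^2≡617, 1423^4≡207, 1423^8≡368, 1423^16≡593, 1423^32≡719, 1423^64≡1648, 1423^128≡814, 1423^256≡1370 (mod 1847).
1423^462 = 1423^(256+128+64+8+4+2) ≡ 1292 (mod 1847).
Check: 1292² = 1669264 ≡ 1423 (mod 1847). The two roots are 555 and 1292.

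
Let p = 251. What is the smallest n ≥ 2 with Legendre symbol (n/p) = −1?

(2/251) = −1, so 2 is the smallest positive non-residue mod 251.

2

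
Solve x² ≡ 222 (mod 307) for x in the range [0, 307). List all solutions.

Since 307 ≡ 3 (mod 4), a square root of 222 is 222^((307+1)/4) = 222^77 mod 307.
Repeated squaring: 222^2≡164, 222^4≡187, 222^8≡278, 222^16≡227, 222^32≡260, 222^64≡60 (mod 307).
222^77 = 222^(64+8+4+1) ≡ 284 (mod 307).
Check: 284² = 80656 ≡ 222 (mod 307). The two roots are 23 and 284.

23, 284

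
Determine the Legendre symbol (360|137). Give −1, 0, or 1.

-1

Euler's criterion: (360/137) ≡ 86^68 (mod 137).
86^2 ≡ 135 (mod 137)
86^4 ≡ 4 (mod 137)
86^8 ≡ 16 (mod 137)
86^16 ≡ 119 (mod 137)
86^32 ≡ 50 (mod 137)
86^64 ≡ 34 (mod 137)
86^68 = 86^(64+4) ≡ 136 (mod 137).
Result is 136 ≡ −1, so (360/137) = −1.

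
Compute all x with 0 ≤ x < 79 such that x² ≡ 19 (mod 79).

Since 79 ≡ 3 (mod 4), a square root of 19 is 19^((79+1)/4) = 19^20 mod 79.
Repeated squaring: 19^2≡45, 19^4≡50, 19^8≡51, 19^16≡73 (mod 79).
19^20 = 19^(16+4) ≡ 16 (mod 79).
Check: 16² = 256 ≡ 19 (mod 79). The two roots are 16 and 63.

16, 63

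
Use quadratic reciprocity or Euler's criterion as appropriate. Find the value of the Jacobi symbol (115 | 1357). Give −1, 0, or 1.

Reciprocity: 115 ≡ 3 and 1357 ≡ 1 (mod 4), so (115/1357) = +(1357/115).
Reduce top mod 115: now compute (92/115).
Pull out 2^2: since 115 ≡ 3 (mod 8), (2/115) = -1, so (2/115)^2 = +1.
Reciprocity: 23 ≡ 3 and 115 ≡ 3 (mod 4), so (23/115) = −(115/23).
Reduce top mod 23: now compute (0/23).
Top reduces to 0: gcd > 1, so the symbol is 0.

0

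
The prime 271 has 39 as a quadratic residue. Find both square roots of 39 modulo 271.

Since 271 ≡ 3 (mod 4), a square root of 39 is 39^((271+1)/4) = 39^68 mod 271.
Repeated squaring: 39^2≡166, 39^4≡185, 39^8≡79, 39^16≡8, 39^32≡64, 39^64≡31 (mod 271).
39^68 = 39^(64+4) ≡ 44 (mod 271).
Check: 44² = 1936 ≡ 39 (mod 271). The two roots are 44 and 227.

44, 227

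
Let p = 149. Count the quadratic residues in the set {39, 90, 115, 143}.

2

(39/149) = +1 → QR.
(90/149) = -1 → non-residue.
(115/149) = -1 → non-residue.
(143/149) = +1 → QR.
Total quadratic residues among the 4: 2.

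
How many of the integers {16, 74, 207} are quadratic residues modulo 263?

(16/263) = +1 → QR.
(74/263) = +1 → QR.
(207/263) = +1 → QR.
Total quadratic residues among the 3: 3.

3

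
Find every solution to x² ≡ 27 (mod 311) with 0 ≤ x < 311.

75, 236

Since 311 ≡ 3 (mod 4), a square root of 27 is 27^((311+1)/4) = 27^78 mod 311.
Repeated squaring: 27^2≡107, 27^4≡253, 27^8≡254, 27^16≡139, 27^32≡39, 27^64≡277 (mod 311).
27^78 = 27^(64+8+4+2) ≡ 75 (mod 311).
Check: 75² = 5625 ≡ 27 (mod 311). The two roots are 75 and 236.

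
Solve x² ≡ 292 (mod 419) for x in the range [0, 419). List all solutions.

124, 295

Since 419 ≡ 3 (mod 4), a square root of 292 is 292^((419+1)/4) = 292^105 mod 419.
Repeated squaring: 292^2≡207, 292^4≡111, 292^8≡170, 292^16≡408, 292^32≡121, 292^64≡395 (mod 419).
292^105 = 292^(64+32+8+1) ≡ 295 (mod 419).
Check: 295² = 87025 ≡ 292 (mod 419). The two roots are 124 and 295.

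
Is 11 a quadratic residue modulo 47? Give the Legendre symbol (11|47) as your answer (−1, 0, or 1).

Reciprocity: 11 ≡ 3 and 47 ≡ 3 (mod 4), so (11/47) = −(47/11).
Reduce top mod 11: now compute (3/11).
Reciprocity: 3 ≡ 3 and 11 ≡ 3 (mod 4), so (3/11) = −(11/3).
Reduce top mod 3: now compute (2/3).
Pull out 2: since 3 ≡ 3 (mod 8), (2/3) = -1.
Reached (1/3) = 1. Collecting the sign flips along the way, the symbol is -1.

-1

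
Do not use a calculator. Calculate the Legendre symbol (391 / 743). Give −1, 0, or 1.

Reciprocity: 391 ≡ 3 and 743 ≡ 3 (mod 4), so (391/743) = −(743/391).
Reduce top mod 391: now compute (352/391).
Pull out 2^5: since 391 ≡ 7 (mod 8), (2/391) = +1, so (2/391)^5 = +1.
Reciprocity: 11 ≡ 3 and 391 ≡ 3 (mod 4), so (11/391) = −(391/11).
Reduce top mod 11: now compute (6/11).
Pull out 2: since 11 ≡ 3 (mod 8), (2/11) = -1.
Reciprocity: 3 ≡ 3 and 11 ≡ 3 (mod 4), so (3/11) = −(11/3).
Reduce top mod 3: now compute (2/3).
Pull out 2: since 3 ≡ 3 (mod 8), (2/3) = -1.
Reached (1/3) = 1. Collecting the sign flips along the way, the symbol is -1.

-1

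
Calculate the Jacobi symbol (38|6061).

0

Pull out 2: since 6061 ≡ 5 (mod 8), (2/6061) = -1.
Reciprocity: 19 ≡ 3 and 6061 ≡ 1 (mod 4), so (19/6061) = +(6061/19).
Reduce top mod 19: now compute (0/19).
Top reduces to 0: gcd > 1, so the symbol is 0.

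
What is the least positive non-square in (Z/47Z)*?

(2/47) = +1, so 2 is a residue.
(3/47) = +1, so 3 is a residue.
(4/47) = +1, so 4 is a residue.
(5/47) = −1, so 5 is the smallest positive non-residue mod 47.

5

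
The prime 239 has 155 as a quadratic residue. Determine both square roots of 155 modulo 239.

91, 148

Since 239 ≡ 3 (mod 4), a square root of 155 is 155^((239+1)/4) = 155^60 mod 239.
Repeated squaring: 155^2≡125, 155^4≡90, 155^8≡213, 155^16≡198, 155^32≡8 (mod 239).
155^60 = 155^(32+16+8+4) ≡ 91 (mod 239).
Check: 91² = 8281 ≡ 155 (mod 239). The two roots are 91 and 148.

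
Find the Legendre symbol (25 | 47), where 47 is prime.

Euler's criterion: (25/47) ≡ 25^23 (mod 47).
25^2 ≡ 14 (mod 47)
25^4 ≡ 8 (mod 47)
25^8 ≡ 17 (mod 47)
25^16 ≡ 7 (mod 47)
25^23 = 25^(16+4+2+1) ≡ 1 (mod 47).
Result is 1, so (25/47) = 1.

1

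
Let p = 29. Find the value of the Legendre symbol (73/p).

-1

First reduce: 73 ≡ 15 (mod 29).
Reciprocity: 15 ≡ 3 and 29 ≡ 1 (mod 4), so (15/29) = +(29/15).
Reduce top mod 15: now compute (14/15).
Pull out 2: since 15 ≡ 7 (mod 8), (2/15) = +1.
Reciprocity: 7 ≡ 3 and 15 ≡ 3 (mod 4), so (7/15) = −(15/7).
Reduce top mod 7: now compute (1/7).
Reached (1/7) = 1. Collecting the sign flips along the way, the symbol is -1.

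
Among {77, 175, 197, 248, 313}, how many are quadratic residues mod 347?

(77/347) = -1 → non-residue.
(175/347) = -1 → non-residue.
(197/347) = +1 → QR.
(248/347) = -1 → non-residue.
(313/347) = -1 → non-residue.
Total quadratic residues among the 5: 1.

1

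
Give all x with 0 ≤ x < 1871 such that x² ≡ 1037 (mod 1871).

638, 1233

Since 1871 ≡ 3 (mod 4), a square root of 1037 is 1037^((1871+1)/4) = 1037^468 mod 1871.
Repeated squaring: 1037^2≡1415, 1037^4≡255, 1037^8≡1411, 1037^16≡177, 1037^32≡1393, 1037^64≡222, 1037^128≡638, 1037^256≡1037 (mod 1871).
1037^468 = 1037^(256+128+64+16+4) ≡ 638 (mod 1871).
Check: 638² = 407044 ≡ 1037 (mod 1871). The two roots are 638 and 1233.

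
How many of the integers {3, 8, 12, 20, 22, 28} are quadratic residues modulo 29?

(3/29) = -1 → non-residue.
(8/29) = -1 → non-residue.
(12/29) = -1 → non-residue.
(20/29) = +1 → QR.
(22/29) = +1 → QR.
(28/29) = +1 → QR.
Total quadratic residues among the 6: 3.

3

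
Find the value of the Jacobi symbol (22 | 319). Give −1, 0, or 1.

Pull out 2: since 319 ≡ 7 (mod 8), (2/319) = +1.
Reciprocity: 11 ≡ 3 and 319 ≡ 3 (mod 4), so (11/319) = −(319/11).
Reduce top mod 11: now compute (0/11).
Top reduces to 0: gcd > 1, so the symbol is 0.

0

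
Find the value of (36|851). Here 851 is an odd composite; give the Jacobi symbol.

1

Pull out 2^2: since 851 ≡ 3 (mod 8), (2/851) = -1, so (2/851)^2 = +1.
Reciprocity: 9 ≡ 1 and 851 ≡ 3 (mod 4), so (9/851) = +(851/9).
Reduce top mod 9: now compute (5/9).
Reciprocity: 5 ≡ 1 and 9 ≡ 1 (mod 4), so (5/9) = +(9/5).
Reduce top mod 5: now compute (4/5).
Pull out 2^2: since 5 ≡ 5 (mod 8), (2/5) = -1, so (2/5)^2 = +1.
Reached (1/5) = 1. Collecting the sign flips along the way, the symbol is +1.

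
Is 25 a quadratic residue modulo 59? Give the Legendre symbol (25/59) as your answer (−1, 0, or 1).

Reciprocity: 25 ≡ 1 and 59 ≡ 3 (mod 4), so (25/59) = +(59/25).
Reduce top mod 25: now compute (9/25).
Reciprocity: 9 ≡ 1 and 25 ≡ 1 (mod 4), so (9/25) = +(25/9).
Reduce top mod 9: now compute (7/9).
Reciprocity: 7 ≡ 3 and 9 ≡ 1 (mod 4), so (7/9) = +(9/7).
Reduce top mod 7: now compute (2/7).
Pull out 2: since 7 ≡ 7 (mod 8), (2/7) = +1.
Reached (1/7) = 1. Collecting the sign flips along the way, the symbol is +1.

1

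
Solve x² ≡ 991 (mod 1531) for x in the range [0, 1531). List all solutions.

Since 1531 ≡ 3 (mod 4), a square root of 991 is 991^((1531+1)/4) = 991^383 mod 1531.
Repeated squaring: 991^2≡710, 991^4≡401, 991^8≡46, 991^16≡585, 991^32≡812, 991^64≡1014, 991^128≡895, 991^256≡312 (mod 1531).
991^383 = 991^(256+64+32+16+8+4+2+1) ≡ 1184 (mod 1531).
Check: 1184² = 1401856 ≡ 991 (mod 1531). The two roots are 347 and 1184.

347, 1184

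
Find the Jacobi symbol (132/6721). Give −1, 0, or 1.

0

Pull out 2^2: since 6721 ≡ 1 (mod 8), (2/6721) = +1, so (2/6721)^2 = +1.
Reciprocity: 33 ≡ 1 and 6721 ≡ 1 (mod 4), so (33/6721) = +(6721/33).
Reduce top mod 33: now compute (22/33).
Pull out 2: since 33 ≡ 1 (mod 8), (2/33) = +1.
Reciprocity: 11 ≡ 3 and 33 ≡ 1 (mod 4), so (11/33) = +(33/11).
Reduce top mod 11: now compute (0/11).
Top reduces to 0: gcd > 1, so the symbol is 0.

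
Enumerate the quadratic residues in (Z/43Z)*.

Square k = 1,…,21 (k and 43−k give the same square):
1²=1, 2²=4, 3²=9, 4²=16, 5²=25, 6²=36, 7²≡6, 8²≡21, 9²≡38, 10²≡14, 11²≡35, 12²≡15, 13²≡40, 14²≡24, 15²≡10, 16²≡41, 17²≡31, 18²≡23, 19²≡17, 20²≡13, 21²≡11 (mod 43).
So the quadratic residues mod 43 are {1, 4, 6, 9, 10, 11, 13, 14, 15, 16, 17, 21, 23, 24, 25, 31, 35, 36, 38, 40, 41}.

1 4 6 9 10 11 13 14 15 16 17 21 23 24 25 31 35 36 38 40 41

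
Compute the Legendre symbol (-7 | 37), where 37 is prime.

Euler's criterion: (-7/37) ≡ 30^18 (mod 37).
30^2 ≡ 12 (mod 37)
30^4 ≡ 33 (mod 37)
30^8 ≡ 16 (mod 37)
30^16 ≡ 34 (mod 37)
30^18 = 30^(16+2) ≡ 1 (mod 37).
Result is 1, so (-7/37) = 1.

1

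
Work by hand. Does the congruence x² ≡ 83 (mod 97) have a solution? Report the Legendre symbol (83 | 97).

-1

Euler's criterion: (83/97) ≡ 83^48 (mod 97).
83^2 ≡ 2 (mod 97)
83^4 ≡ 4 (mod 97)
83^8 ≡ 16 (mod 97)
83^16 ≡ 62 (mod 97)
83^32 ≡ 61 (mod 97)
83^48 = 83^(32+16) ≡ 96 (mod 97).
Result is 96 ≡ −1, so (83/97) = −1.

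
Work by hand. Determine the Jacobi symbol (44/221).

Pull out 2^2: since 221 ≡ 5 (mod 8), (2/221) = -1, so (2/221)^2 = +1.
Reciprocity: 11 ≡ 3 and 221 ≡ 1 (mod 4), so (11/221) = +(221/11).
Reduce top mod 11: now compute (1/11).
Reached (1/11) = 1. Collecting the sign flips along the way, the symbol is +1.

1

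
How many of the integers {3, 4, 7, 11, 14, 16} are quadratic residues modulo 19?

(3/19) = -1 → non-residue.
(4/19) = +1 → QR.
(7/19) = +1 → QR.
(11/19) = +1 → QR.
(14/19) = -1 → non-residue.
(16/19) = +1 → QR.
Total quadratic residues among the 6: 4.

4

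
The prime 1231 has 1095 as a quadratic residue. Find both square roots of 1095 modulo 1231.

Since 1231 ≡ 3 (mod 4), a square root of 1095 is 1095^((1231+1)/4) = 1095^308 mod 1231.
Repeated squaring: 1095^2≡31, 1095^4≡961, 1095^8≡271, 1095^16≡812, 1095^32≡759, 1095^64≡1204, 1095^128≡729, 1095^256≡880 (mod 1231).
1095^308 = 1095^(256+32+16+4) ≡ 1036 (mod 1231).
Check: 1036² = 1073296 ≡ 1095 (mod 1231). The two roots are 195 and 1036.

195, 1036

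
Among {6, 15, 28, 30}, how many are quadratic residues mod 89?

0

(6/89) = -1 → non-residue.
(15/89) = -1 → non-residue.
(28/89) = -1 → non-residue.
(30/89) = -1 → non-residue.
Total quadratic residues among the 4: 0.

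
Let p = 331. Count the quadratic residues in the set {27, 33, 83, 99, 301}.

(27/331) = -1 → non-residue.
(33/331) = +1 → QR.
(83/331) = +1 → QR.
(99/331) = -1 → non-residue.
(301/331) = -1 → non-residue.
Total quadratic residues among the 5: 2.

2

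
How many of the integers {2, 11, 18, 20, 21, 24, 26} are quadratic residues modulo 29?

2

(2/29) = -1 → non-residue.
(11/29) = -1 → non-residue.
(18/29) = -1 → non-residue.
(20/29) = +1 → QR.
(21/29) = -1 → non-residue.
(24/29) = +1 → QR.
(26/29) = -1 → non-residue.
Total quadratic residues among the 7: 2.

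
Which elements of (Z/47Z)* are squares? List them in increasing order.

1,2,3,4,6,7,8,9,12,14,16,17,18,21,24,25,27,28,32,34,36,37,42

Square k = 1,…,23 (k and 47−k give the same square):
1²=1, 2²=4, 3²=9, 4²=16, 5²=25, 6²=36, 7²≡2, 8²≡17, 9²≡34, 10²≡6, 11²≡27, 12²≡3, 13²≡28, 14²≡8, 15²≡37, 16²≡21, 17²≡7, 18²≡42, 19²≡32, 20²≡24, 21²≡18, 22²≡14, 23²≡12 (mod 47).
So the quadratic residues mod 47 are {1, 2, 3, 4, 6, 7, 8, 9, 12, 14, 16, 17, 18, 21, 24, 25, 27, 28, 32, 34, 36, 37, 42}.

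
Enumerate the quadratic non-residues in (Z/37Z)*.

2,5,6,8,13,14,15,17,18,19,20,22,23,24,29,31,32,35

Square k = 1,…,18 (k and 37−k give the same square):
1²=1, 2²=4, 3²=9, 4²=16, 5²=25, 6²=36, 7²≡12, 8²≡27, 9²≡7, 10²≡26, 11²≡10, 12²≡33, 13²≡21, 14²≡11, 15²≡3, 16²≡34, 17²≡30, 18²≡28 (mod 37).
The residues are {1, 3, 4, 7, 9, 10, 11, 12, 16, 21, 25, 26, 27, 28, 30, 33, 34, 36}; the non-residues are the remaining 18 nonzero classes.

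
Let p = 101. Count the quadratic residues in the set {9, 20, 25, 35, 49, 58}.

(9/101) = +1 → QR.
(20/101) = +1 → QR.
(25/101) = +1 → QR.
(35/101) = -1 → non-residue.
(49/101) = +1 → QR.
(58/101) = +1 → QR.
Total quadratic residues among the 6: 5.

5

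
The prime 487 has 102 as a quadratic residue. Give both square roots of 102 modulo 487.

Since 487 ≡ 3 (mod 4), a square root of 102 is 102^((487+1)/4) = 102^122 mod 487.
Repeated squaring: 102^2≡177, 102^4≡161, 102^8≡110, 102^16≡412, 102^32≡268, 102^64≡235 (mod 487).
102^122 = 102^(64+32+16+8+2) ≡ 383 (mod 487).
Check: 383² = 146689 ≡ 102 (mod 487). The two roots are 104 and 383.

104, 383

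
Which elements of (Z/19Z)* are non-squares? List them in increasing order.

Square k = 1,…,9 (k and 19−k give the same square):
1²=1, 2²=4, 3²=9, 4²=16, 5²≡6, 6²≡17, 7²≡11, 8²≡7, 9²≡5 (mod 19).
The residues are {1, 4, 5, 6, 7, 9, 11, 16, 17}; the non-residues are the remaining 9 nonzero classes.

2 3 8 10 12 13 14 15 18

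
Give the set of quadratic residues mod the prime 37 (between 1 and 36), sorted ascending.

1 3 4 7 9 10 11 12 16 21 25 26 27 28 30 33 34 36

Square k = 1,…,18 (k and 37−k give the same square):
1²=1, 2²=4, 3²=9, 4²=16, 5²=25, 6²=36, 7²≡12, 8²≡27, 9²≡7, 10²≡26, 11²≡10, 12²≡33, 13²≡21, 14²≡11, 15²≡3, 16²≡34, 17²≡30, 18²≡28 (mod 37).
So the quadratic residues mod 37 are {1, 3, 4, 7, 9, 10, 11, 12, 16, 21, 25, 26, 27, 28, 30, 33, 34, 36}.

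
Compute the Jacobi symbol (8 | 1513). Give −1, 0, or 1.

1

Pull out 2^3: since 1513 ≡ 1 (mod 8), (2/1513) = +1, so (2/1513)^3 = +1.
Reached (1/1513) = 1. Collecting the sign flips along the way, the symbol is +1.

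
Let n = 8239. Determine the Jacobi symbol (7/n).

0

Reciprocity: 7 ≡ 3 and 8239 ≡ 3 (mod 4), so (7/8239) = −(8239/7).
Reduce top mod 7: now compute (0/7).
Top reduces to 0: gcd > 1, so the symbol is 0.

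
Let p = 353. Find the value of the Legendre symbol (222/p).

Pull out 2: since 353 ≡ 1 (mod 8), (2/353) = +1.
Reciprocity: 111 ≡ 3 and 353 ≡ 1 (mod 4), so (111/353) = +(353/111).
Reduce top mod 111: now compute (20/111).
Pull out 2^2: since 111 ≡ 7 (mod 8), (2/111) = +1, so (2/111)^2 = +1.
Reciprocity: 5 ≡ 1 and 111 ≡ 3 (mod 4), so (5/111) = +(111/5).
Reduce top mod 5: now compute (1/5).
Reached (1/5) = 1. Collecting the sign flips along the way, the symbol is +1.

1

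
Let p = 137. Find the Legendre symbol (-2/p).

First reduce: -2 ≡ 135 (mod 137).
Reciprocity: 135 ≡ 3 and 137 ≡ 1 (mod 4), so (135/137) = +(137/135).
Reduce top mod 135: now compute (2/135).
Pull out 2: since 135 ≡ 7 (mod 8), (2/135) = +1.
Reached (1/135) = 1. Collecting the sign flips along the way, the symbol is +1.

1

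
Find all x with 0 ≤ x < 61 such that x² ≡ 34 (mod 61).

61 ≡ 1 (mod 4), so we find a root by search.
Trying successive values, 20² = 400 ≡ 34 (mod 61). The other root is 61 − 20 = 41.

20, 41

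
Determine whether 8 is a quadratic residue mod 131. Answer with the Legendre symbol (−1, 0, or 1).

Euler's criterion: (8/131) ≡ 8^65 (mod 131).
8^2 ≡ 64 (mod 131)
8^4 ≡ 35 (mod 131)
8^8 ≡ 46 (mod 131)
8^16 ≡ 20 (mod 131)
8^32 ≡ 7 (mod 131)
8^64 ≡ 49 (mod 131)
8^65 = 8^(64+1) ≡ 130 (mod 131).
Result is 130 ≡ −1, so (8/131) = −1.

-1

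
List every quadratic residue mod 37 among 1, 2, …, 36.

1, 3, 4, 7, 9, 10, 11, 12, 16, 21, 25, 26, 27, 28, 30, 33, 34, 36

Square k = 1,…,18 (k and 37−k give the same square):
1²=1, 2²=4, 3²=9, 4²=16, 5²=25, 6²=36, 7²≡12, 8²≡27, 9²≡7, 10²≡26, 11²≡10, 12²≡33, 13²≡21, 14²≡11, 15²≡3, 16²≡34, 17²≡30, 18²≡28 (mod 37).
So the quadratic residues mod 37 are {1, 3, 4, 7, 9, 10, 11, 12, 16, 21, 25, 26, 27, 28, 30, 33, 34, 36}.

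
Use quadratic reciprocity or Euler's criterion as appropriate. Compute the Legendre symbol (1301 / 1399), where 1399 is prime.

-1

Reciprocity: 1301 ≡ 1 and 1399 ≡ 3 (mod 4), so (1301/1399) = +(1399/1301).
Reduce top mod 1301: now compute (98/1301).
Pull out 2: since 1301 ≡ 5 (mod 8), (2/1301) = -1.
Reciprocity: 49 ≡ 1 and 1301 ≡ 1 (mod 4), so (49/1301) = +(1301/49).
Reduce top mod 49: now compute (27/49).
Reciprocity: 27 ≡ 3 and 49 ≡ 1 (mod 4), so (27/49) = +(49/27).
Reduce top mod 27: now compute (22/27).
Pull out 2: since 27 ≡ 3 (mod 8), (2/27) = -1.
Reciprocity: 11 ≡ 3 and 27 ≡ 3 (mod 4), so (11/27) = −(27/11).
Reduce top mod 11: now compute (5/11).
Reciprocity: 5 ≡ 1 and 11 ≡ 3 (mod 4), so (5/11) = +(11/5).
Reduce top mod 5: now compute (1/5).
Reached (1/5) = 1. Collecting the sign flips along the way, the symbol is -1.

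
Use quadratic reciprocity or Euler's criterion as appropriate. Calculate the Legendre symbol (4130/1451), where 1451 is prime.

-1

First reduce: 4130 ≡ 1228 (mod 1451).
Pull out 2^2: since 1451 ≡ 3 (mod 8), (2/1451) = -1, so (2/1451)^2 = +1.
Reciprocity: 307 ≡ 3 and 1451 ≡ 3 (mod 4), so (307/1451) = −(1451/307).
Reduce top mod 307: now compute (223/307).
Reciprocity: 223 ≡ 3 and 307 ≡ 3 (mod 4), so (223/307) = −(307/223).
Reduce top mod 223: now compute (84/223).
Pull out 2^2: since 223 ≡ 7 (mod 8), (2/223) = +1, so (2/223)^2 = +1.
Reciprocity: 21 ≡ 1 and 223 ≡ 3 (mod 4), so (21/223) = +(223/21).
Reduce top mod 21: now compute (13/21).
Reciprocity: 13 ≡ 1 and 21 ≡ 1 (mod 4), so (13/21) = +(21/13).
Reduce top mod 13: now compute (8/13).
Pull out 2^3: since 13 ≡ 5 (mod 8), (2/13) = -1, so (2/13)^3 = -1.
Reached (1/13) = 1. Collecting the sign flips along the way, the symbol is -1.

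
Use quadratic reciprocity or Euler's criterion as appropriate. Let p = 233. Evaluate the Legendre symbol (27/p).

-1

Euler's criterion: (27/233) ≡ 27^116 (mod 233).
27^2 ≡ 30 (mod 233)
27^4 ≡ 201 (mod 233)
27^8 ≡ 92 (mod 233)
27^16 ≡ 76 (mod 233)
27^32 ≡ 184 (mod 233)
27^64 ≡ 71 (mod 233)
27^116 = 27^(64+32+16+4) ≡ 232 (mod 233).
Result is 232 ≡ −1, so (27/233) = −1.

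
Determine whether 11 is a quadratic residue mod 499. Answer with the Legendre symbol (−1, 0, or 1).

Euler's criterion: (11/499) ≡ 11^249 (mod 499).
11^2 ≡ 121 (mod 499)
11^4 ≡ 170 (mod 499)
11^8 ≡ 457 (mod 499)
11^16 ≡ 267 (mod 499)
11^32 ≡ 431 (mod 499)
11^64 ≡ 133 (mod 499)
11^128 ≡ 224 (mod 499)
11^249 = 11^(128+64+32+16+8+1) ≡ 498 (mod 499).
Result is 498 ≡ −1, so (11/499) = −1.

-1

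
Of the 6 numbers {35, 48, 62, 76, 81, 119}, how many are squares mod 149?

(35/149) = +1 → QR.
(48/149) = -1 → non-residue.
(62/149) = -1 → non-residue.
(76/149) = +1 → QR.
(81/149) = +1 → QR.
(119/149) = +1 → QR.
Total quadratic residues among the 6: 4.

4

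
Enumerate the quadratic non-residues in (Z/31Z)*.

3,6,11,12,13,15,17,21,22,23,24,26,27,29,30

Square k = 1,…,15 (k and 31−k give the same square):
1²=1, 2²=4, 3²=9, 4²=16, 5²=25, 6²≡5, 7²≡18, 8²≡2, 9²≡19, 10²≡7, 11²≡28, 12²≡20, 13²≡14, 14²≡10, 15²≡8 (mod 31).
The residues are {1, 2, 4, 5, 7, 8, 9, 10, 14, 16, 18, 19, 20, 25, 28}; the non-residues are the remaining 15 nonzero classes.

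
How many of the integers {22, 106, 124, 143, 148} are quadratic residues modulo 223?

(22/223) = -1 → non-residue.
(106/223) = +1 → QR.
(124/223) = +1 → QR.
(143/223) = +1 → QR.
(148/223) = +1 → QR.
Total quadratic residues among the 5: 4.

4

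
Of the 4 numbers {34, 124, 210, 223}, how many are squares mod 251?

1

(34/251) = -1 → non-residue.
(124/251) = +1 → QR.
(210/251) = -1 → non-residue.
(223/251) = -1 → non-residue.
Total quadratic residues among the 4: 1.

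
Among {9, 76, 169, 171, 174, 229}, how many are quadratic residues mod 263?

2

(9/263) = +1 → QR.
(76/263) = -1 → non-residue.
(169/263) = +1 → QR.
(171/263) = -1 → non-residue.
(174/263) = -1 → non-residue.
(229/263) = -1 → non-residue.
Total quadratic residues among the 6: 2.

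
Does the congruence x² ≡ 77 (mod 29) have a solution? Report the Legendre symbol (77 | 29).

-1

First reduce: 77 ≡ 19 (mod 29).
Reciprocity: 19 ≡ 3 and 29 ≡ 1 (mod 4), so (19/29) = +(29/19).
Reduce top mod 19: now compute (10/19).
Pull out 2: since 19 ≡ 3 (mod 8), (2/19) = -1.
Reciprocity: 5 ≡ 1 and 19 ≡ 3 (mod 4), so (5/19) = +(19/5).
Reduce top mod 5: now compute (4/5).
Pull out 2^2: since 5 ≡ 5 (mod 8), (2/5) = -1, so (2/5)^2 = +1.
Reached (1/5) = 1. Collecting the sign flips along the way, the symbol is -1.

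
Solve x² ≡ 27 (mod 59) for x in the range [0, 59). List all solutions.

Since 59 ≡ 3 (mod 4), a square root of 27 is 27^((59+1)/4) = 27^15 mod 59.
Repeated squaring: 27^2≡21, 27^4≡28, 27^8≡17 (mod 59).
27^15 = 27^(8+4+2+1) ≡ 26 (mod 59).
Check: 26² = 676 ≡ 27 (mod 59). The two roots are 26 and 33.

26, 33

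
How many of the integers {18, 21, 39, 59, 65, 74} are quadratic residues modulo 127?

(18/127) = +1 → QR.
(21/127) = +1 → QR.
(39/127) = -1 → non-residue.
(59/127) = -1 → non-residue.
(65/127) = -1 → non-residue.
(74/127) = +1 → QR.
Total quadratic residues among the 6: 3.

3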